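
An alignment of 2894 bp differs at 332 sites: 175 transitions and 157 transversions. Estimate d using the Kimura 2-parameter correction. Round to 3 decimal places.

P = 175/2894 ≈ 0.06047 and Q = 157/2894 ≈ 0.05425.
Under the Kimura two-parameter model, d = −½ ln(1 − 2P − Q) − ¼ ln(1 − 2Q).
1 − 2P − Q = 0.82481, giving −½ ln(0.82481) = 0.096301.
1 − 2Q = 0.8915, giving −¼ ln(0.8915) = 0.028712.
d = 0.096301 + 0.028712 = 0.125013.

0.125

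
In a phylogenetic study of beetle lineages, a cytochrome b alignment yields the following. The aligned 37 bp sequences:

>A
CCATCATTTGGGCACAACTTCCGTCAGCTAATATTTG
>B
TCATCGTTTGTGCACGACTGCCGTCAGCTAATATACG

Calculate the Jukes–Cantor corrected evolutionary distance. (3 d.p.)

0.218

The sequences differ at 7 of 37 sites (1, 6, 11, 16, 20, 35, 36), so p = 7/37 ≈ 0.189189.
d = −(3/4) ln(1 − 4p/3) = −0.75 ln(1 − 0.252252) = −0.75 ln(0.747748)
  = −0.75 × (-0.290689) = 0.218017 substitutions/site.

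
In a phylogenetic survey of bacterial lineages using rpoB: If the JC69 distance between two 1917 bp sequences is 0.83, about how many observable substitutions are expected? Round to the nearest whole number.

Invert JC69: p = (3/4)(1 − e^(−4d/3)) = 0.75 × (1 − e^(-1.106667)) = 0.75 × (1 − 0.330659) = 0.502006.
Expected differing sites = pL ≈ 0.502006 × 1917 = 962.345502 ≈ 962.

962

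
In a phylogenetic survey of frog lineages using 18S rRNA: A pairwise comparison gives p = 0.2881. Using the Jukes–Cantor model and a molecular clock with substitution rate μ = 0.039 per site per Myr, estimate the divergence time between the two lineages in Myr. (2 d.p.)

d = −(3/4) ln(1 − 4p/3) = −0.75 ln(1 − 0.384133) = −0.75 ln(0.615867)
  = −0.75 × (-0.484724) = 0.363543 substitutions/site.
Under a molecular clock d = 2μt, so t = d/(2μ) = 0.363543 / (2 × 0.039) = 4.66 Myr.

4.66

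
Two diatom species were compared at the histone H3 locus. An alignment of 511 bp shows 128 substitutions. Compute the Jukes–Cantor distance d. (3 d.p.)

0.305

p = 128/511 ≈ 0.250489.
d = −(3/4) ln(1 − 4p/3) = −0.75 ln(1 − 0.333985) = −0.75 ln(0.666015)
  = −0.75 × (-0.406443) = 0.304832 substitutions/site.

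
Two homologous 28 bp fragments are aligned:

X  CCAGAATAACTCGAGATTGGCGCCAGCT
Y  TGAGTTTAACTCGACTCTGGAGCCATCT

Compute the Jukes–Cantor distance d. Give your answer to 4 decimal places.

The sequences differ at 9 of 28 sites (1, 2, 5, 6, 15, 16, 17, 21, 26), so p = 9/28 ≈ 0.321429.
d = −(3/4) ln(1 − 4p/3) = −0.75 ln(1 − 0.428572) = −0.75 ln(0.571428)
  = −0.75 × (-0.559617) = 0.419713 substitutions/site.

0.4197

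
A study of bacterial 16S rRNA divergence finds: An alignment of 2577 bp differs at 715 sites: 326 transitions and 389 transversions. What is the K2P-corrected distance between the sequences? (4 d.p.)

P = 326/2577 ≈ 0.126504 and Q = 389/2577 ≈ 0.150951.
Under the Kimura two-parameter model, d = −½ ln(1 − 2P − Q) − ¼ ln(1 − 2Q).
1 − 2P − Q = 0.596041, giving −½ ln(0.596041) = 0.258723.
1 − 2Q = 0.698098, giving −¼ ln(0.698098) = 0.089849.
d = 0.258723 + 0.089849 = 0.348572.

0.3486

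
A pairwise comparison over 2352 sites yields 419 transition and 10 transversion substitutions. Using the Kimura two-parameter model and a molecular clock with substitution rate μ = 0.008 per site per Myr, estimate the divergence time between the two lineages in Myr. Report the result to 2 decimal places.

14.11

P = 419/2352 ≈ 0.178146 and Q = 10/2352 ≈ 0.004252.
Under the Kimura two-parameter model, d = −½ ln(1 − 2P − Q) − ¼ ln(1 − 2Q).
1 − 2P − Q = 0.639456, giving −½ ln(0.639456) = 0.223569.
1 − 2Q = 0.991496, giving −¼ ln(0.991496) = 0.002135.
d = 0.223569 + 0.002135 = 0.225704.
Under a molecular clock d = 2μt, so t = d/(2μ) = 0.225704 / (2 × 0.008) = 14.11 Myr.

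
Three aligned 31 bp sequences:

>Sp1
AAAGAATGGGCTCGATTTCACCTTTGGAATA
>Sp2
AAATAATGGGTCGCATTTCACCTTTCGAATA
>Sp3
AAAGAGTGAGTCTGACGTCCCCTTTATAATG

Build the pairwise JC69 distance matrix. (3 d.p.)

d(Sp1,Sp2) = 0.224, d(Sp1,Sp3) = 0.481, d(Sp2,Sp3) = 0.481

Sp1–Sp2: 6/31 sites differ → p ≈ 0.193548, d = −0.75 ln(1 − 0.258064) = 0.223869 ≈ 0.224.
Sp1–Sp3: 11/31 sites differ → p ≈ 0.354839, d = −0.75 ln(1 − 0.473119) = 0.480585 ≈ 0.481.
Sp2–Sp3: 11/31 sites differ → p ≈ 0.354839, d = −0.75 ln(1 − 0.473119) = 0.480585 ≈ 0.481.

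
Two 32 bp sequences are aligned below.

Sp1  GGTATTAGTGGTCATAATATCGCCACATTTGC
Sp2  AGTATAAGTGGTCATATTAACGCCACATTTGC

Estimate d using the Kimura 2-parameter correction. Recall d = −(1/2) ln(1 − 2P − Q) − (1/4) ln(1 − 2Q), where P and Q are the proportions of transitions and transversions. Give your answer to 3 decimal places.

Of 32 sites, 1 differences are transitions and 3 are transversions, so P = 1/32 = 0.03125 and Q = 3/32 = 0.09375.
Under the Kimura two-parameter model, d = −½ ln(1 − 2P − Q) − ¼ ln(1 − 2Q).
1 − 2P − Q = 0.84375, giving −½ ln(0.84375) = 0.084950.
1 − 2Q = 0.8125, giving −¼ ln(0.8125) = 0.051910.
d = 0.084950 + 0.051910 = 0.136860.

0.137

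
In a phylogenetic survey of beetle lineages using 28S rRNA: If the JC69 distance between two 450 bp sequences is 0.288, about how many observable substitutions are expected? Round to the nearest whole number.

108

Invert JC69: p = (3/4)(1 − e^(−4d/3)) = 0.75 × (1 − e^(-0.384)) = 0.75 × (1 − 0.681131) = 0.239152.
Expected differing sites = pL ≈ 0.239152 × 450 = 107.6184 ≈ 108.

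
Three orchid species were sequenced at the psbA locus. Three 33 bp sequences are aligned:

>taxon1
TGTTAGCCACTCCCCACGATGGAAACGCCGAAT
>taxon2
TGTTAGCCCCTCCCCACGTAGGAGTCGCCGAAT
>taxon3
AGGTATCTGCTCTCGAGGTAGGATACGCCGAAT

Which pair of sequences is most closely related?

taxon1–taxon2: 5/33 differ, p = 0.152, d = 0.169.
taxon1–taxon3: 11/33 differ, p = 0.333, d = 0.441.
taxon2–taxon3: 10/33 differ, p = 0.303, d = 0.388.
The smallest distance is between taxon1 and taxon2.

taxon1 and taxon2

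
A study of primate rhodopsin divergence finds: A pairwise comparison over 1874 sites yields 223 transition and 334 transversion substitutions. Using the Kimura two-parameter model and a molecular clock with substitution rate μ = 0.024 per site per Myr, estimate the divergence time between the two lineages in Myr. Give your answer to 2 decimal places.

7.90

P = 223/1874 ≈ 0.118997 and Q = 334/1874 ≈ 0.178228.
Under the Kimura two-parameter model, d = −½ ln(1 − 2P − Q) − ¼ ln(1 − 2Q).
1 − 2P − Q = 0.583778, giving −½ ln(0.583778) = 0.269117.
1 − 2Q = 0.643544, giving −¼ ln(0.643544) = 0.110191.
d = 0.269117 + 0.110191 = 0.379308.
Under a molecular clock d = 2μt, so t = d/(2μ) = 0.379308 / (2 × 0.024) = 7.90 Myr.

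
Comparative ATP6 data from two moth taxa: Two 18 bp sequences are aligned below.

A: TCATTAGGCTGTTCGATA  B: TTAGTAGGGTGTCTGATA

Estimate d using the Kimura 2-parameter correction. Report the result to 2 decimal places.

Of 18 sites, 3 differences are transitions and 2 are transversions, so P = 3/18 ≈ 0.166667 and Q = 2/18 ≈ 0.111111.
Under the Kimura two-parameter model, d = −½ ln(1 − 2P − Q) − ¼ ln(1 − 2Q).
1 − 2P − Q = 0.555555, giving −½ ln(0.555555) = 0.293894.
1 − 2Q = 0.777778, giving −¼ ln(0.777778) = 0.062829.
d = 0.293894 + 0.062829 = 0.356723.

0.36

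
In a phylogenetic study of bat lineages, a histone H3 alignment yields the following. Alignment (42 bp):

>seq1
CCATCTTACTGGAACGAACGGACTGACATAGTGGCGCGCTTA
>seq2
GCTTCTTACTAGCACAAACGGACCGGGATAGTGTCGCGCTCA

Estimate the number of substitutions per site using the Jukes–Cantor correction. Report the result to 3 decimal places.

The sequences differ at 10 of 42 sites (1, 3, 11, 13, 16, 24, 26, 27, 34, 41), so p = 10/42 ≈ 0.238095.
d = −(3/4) ln(1 − 4p/3) = −0.75 ln(1 − 0.31746) = −0.75 ln(0.68254)
  = −0.75 × (-0.381934) = 0.286451 substitutions/site.

0.286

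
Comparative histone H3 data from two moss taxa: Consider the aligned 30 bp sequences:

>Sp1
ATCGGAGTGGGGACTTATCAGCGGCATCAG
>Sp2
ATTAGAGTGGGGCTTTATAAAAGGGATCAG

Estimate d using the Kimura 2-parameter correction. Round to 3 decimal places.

0.333

Of 30 sites, 4 differences are transitions and 4 are transversions, so P = 4/30 ≈ 0.133333 and Q = 4/30 ≈ 0.133333.
Under the Kimura two-parameter model, d = −½ ln(1 − 2P − Q) − ¼ ln(1 − 2Q).
1 − 2P − Q = 0.600001, giving −½ ln(0.600001) = 0.255412.
1 − 2Q = 0.733334, giving −¼ ln(0.733334) = 0.077539.
d = 0.255412 + 0.077539 = 0.332951.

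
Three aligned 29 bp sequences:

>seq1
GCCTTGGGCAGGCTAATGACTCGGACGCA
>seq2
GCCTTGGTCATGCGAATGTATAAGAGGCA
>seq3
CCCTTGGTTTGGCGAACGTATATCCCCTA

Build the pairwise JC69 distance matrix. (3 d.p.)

d(seq1,seq2) = 0.344, d(seq1,seq3) = 0.774, d(seq2,seq3) = 0.529

seq1–seq2: 8/29 sites differ → p ≈ 0.275862, d = −0.75 ln(1 − 0.367816) = 0.343931 ≈ 0.344.
seq1–seq3: 14/29 sites differ → p ≈ 0.482759, d = −0.75 ln(1 − 0.643679) = 0.773942 ≈ 0.774.
seq2–seq3: 11/29 sites differ → p ≈ 0.37931, d = −0.75 ln(1 − 0.505747) = 0.528531 ≈ 0.529.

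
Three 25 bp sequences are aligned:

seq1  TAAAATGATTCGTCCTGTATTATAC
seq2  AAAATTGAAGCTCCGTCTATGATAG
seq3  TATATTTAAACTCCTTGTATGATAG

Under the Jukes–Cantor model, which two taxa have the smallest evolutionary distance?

seq1–seq2: 10/25 differ, p = 0.400, d = 0.572.
seq1–seq3: 10/25 differ, p = 0.400, d = 0.572.
seq2–seq3: 6/25 differ, p = 0.240, d = 0.289.
The smallest distance is between seq2 and seq3.

seq2 and seq3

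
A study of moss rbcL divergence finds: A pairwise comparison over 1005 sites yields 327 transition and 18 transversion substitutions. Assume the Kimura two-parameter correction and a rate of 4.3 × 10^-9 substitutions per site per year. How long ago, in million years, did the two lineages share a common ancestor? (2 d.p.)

P = 327/1005 ≈ 0.325373 and Q = 18/1005 ≈ 0.01791.
Under the Kimura two-parameter model, d = −½ ln(1 − 2P − Q) − ¼ ln(1 − 2Q).
1 − 2P − Q = 0.331344, giving −½ ln(0.331344) = 0.552299.
1 − 2Q = 0.96418, giving −¼ ln(0.96418) = 0.009119.
d = 0.552299 + 0.009119 = 0.561418.
Under a molecular clock d = 2μt, so t = d/(2μ) = 0.561418 / (2 × 4.3 × 10^-9) = 65.28 million years.

65.28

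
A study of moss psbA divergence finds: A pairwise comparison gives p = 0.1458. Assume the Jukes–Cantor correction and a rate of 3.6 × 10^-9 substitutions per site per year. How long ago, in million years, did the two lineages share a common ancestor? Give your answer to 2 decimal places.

22.52

d = −(3/4) ln(1 − 4p/3) = −0.75 ln(1 − 0.1944) = −0.75 ln(0.8056)
  = −0.75 × (-0.216168) = 0.162126 substitutions/site.
Under a molecular clock d = 2μt, so t = d/(2μ) = 0.162126 / (2 × 3.6 × 10^-9) = 22.52 million years.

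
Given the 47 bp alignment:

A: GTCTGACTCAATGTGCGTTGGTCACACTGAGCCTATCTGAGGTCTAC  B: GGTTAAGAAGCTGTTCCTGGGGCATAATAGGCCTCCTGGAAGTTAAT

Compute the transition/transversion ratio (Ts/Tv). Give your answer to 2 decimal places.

0.85

Transitions are A↔G and C↔T; transversions are all other mismatches.
Transitions: 11. Transversions: 13.
R = 11/13 = 0.846153… ≈ 0.85 (to 2 d.p.).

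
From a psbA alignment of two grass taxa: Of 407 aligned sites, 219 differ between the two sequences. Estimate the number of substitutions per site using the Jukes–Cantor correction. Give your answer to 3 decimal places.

p = 219/407 ≈ 0.538084.
d = −(3/4) ln(1 − 4p/3) = −0.75 ln(1 − 0.717445) = −0.75 ln(0.282555)
  = −0.75 × (-1.263882) = 0.947912 substitutions/site.

0.948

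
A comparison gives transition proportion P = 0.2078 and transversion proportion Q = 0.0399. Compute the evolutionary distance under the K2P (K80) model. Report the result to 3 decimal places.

Under the Kimura two-parameter model, d = −½ ln(1 − 2P − Q) − ¼ ln(1 − 2Q).
1 − 2P − Q = 0.5445, giving −½ ln(0.5445) = 0.303944.
1 − 2Q = 0.9202, giving −¼ ln(0.9202) = 0.020791.
d = 0.303944 + 0.020791 = 0.324735.

0.325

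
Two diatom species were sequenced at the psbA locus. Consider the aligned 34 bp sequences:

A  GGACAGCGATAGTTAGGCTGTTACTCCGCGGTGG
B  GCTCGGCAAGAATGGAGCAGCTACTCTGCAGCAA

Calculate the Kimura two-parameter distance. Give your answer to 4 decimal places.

Of 34 sites, 11 differences are transitions and 5 are transversions, so P = 11/34 ≈ 0.323529 and Q = 5/34 ≈ 0.147059.
Under the Kimura two-parameter model, d = −½ ln(1 − 2P − Q) − ¼ ln(1 − 2Q).
1 − 2P − Q = 0.205883, giving −½ ln(0.205883) = 0.790224.
1 − 2Q = 0.705882, giving −¼ ln(0.705882) = 0.087077.
d = 0.790224 + 0.087077 = 0.877301.

0.8773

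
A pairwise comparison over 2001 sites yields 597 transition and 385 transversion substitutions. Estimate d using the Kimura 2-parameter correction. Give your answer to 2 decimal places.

0.90

P = 597/2001 ≈ 0.298351 and Q = 385/2001 ≈ 0.192404.
Under the Kimura two-parameter model, d = −½ ln(1 − 2P − Q) − ¼ ln(1 − 2Q).
1 − 2P − Q = 0.210894, giving −½ ln(0.210894) = 0.778200.
1 − 2Q = 0.615192, giving −¼ ln(0.615192) = 0.121455.
d = 0.778200 + 0.121455 = 0.899655.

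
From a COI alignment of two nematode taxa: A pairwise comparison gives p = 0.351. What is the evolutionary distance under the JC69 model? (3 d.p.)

d = −(3/4) ln(1 − 4p/3) = −0.75 ln(1 − 0.468) = −0.75 ln(0.532)
  = −0.75 × (-0.631112) = 0.473334 substitutions/site.

0.473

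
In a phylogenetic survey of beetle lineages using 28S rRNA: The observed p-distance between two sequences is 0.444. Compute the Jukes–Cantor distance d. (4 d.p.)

0.6724

d = −(3/4) ln(1 − 4p/3) = −0.75 ln(1 − 0.592) = −0.75 ln(0.408)
  = −0.75 × (-0.896488) = 0.672366 substitutions/site.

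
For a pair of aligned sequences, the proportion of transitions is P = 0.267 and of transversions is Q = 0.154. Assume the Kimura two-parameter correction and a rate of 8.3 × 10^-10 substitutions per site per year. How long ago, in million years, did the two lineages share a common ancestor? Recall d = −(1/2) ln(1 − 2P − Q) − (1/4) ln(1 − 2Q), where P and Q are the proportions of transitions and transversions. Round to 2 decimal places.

Under the Kimura two-parameter model, d = −½ ln(1 − 2P − Q) − ¼ ln(1 − 2Q).
1 − 2P − Q = 0.312, giving −½ ln(0.312) = 0.582376.
1 − 2Q = 0.692, giving −¼ ln(0.692) = 0.092042.
d = 0.582376 + 0.092042 = 0.674418.
Under a molecular clock d = 2μt, so t = d/(2μ) = 0.674418 / (2 × 8.3 × 10^-10) = 406.28 million years.

406.28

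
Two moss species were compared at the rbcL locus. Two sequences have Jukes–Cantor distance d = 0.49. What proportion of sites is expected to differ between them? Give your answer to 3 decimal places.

0.360

p = (3/4)(1 − e^(−4d/3)) = 0.75 × (1 − e^(-0.653333)) = 0.75 × (1 − 0.520309) = 0.359768.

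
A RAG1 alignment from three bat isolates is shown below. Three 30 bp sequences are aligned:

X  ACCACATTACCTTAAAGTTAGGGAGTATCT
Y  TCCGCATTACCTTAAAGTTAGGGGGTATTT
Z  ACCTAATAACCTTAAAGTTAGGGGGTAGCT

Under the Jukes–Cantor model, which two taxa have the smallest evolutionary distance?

X and Y

X–Y: 4/30 differ, p = 0.133, d = 0.147.
X–Z: 5/30 differ, p = 0.167, d = 0.188.
Y–Z: 6/30 differ, p = 0.200, d = 0.233.
The smallest distance is between X and Y.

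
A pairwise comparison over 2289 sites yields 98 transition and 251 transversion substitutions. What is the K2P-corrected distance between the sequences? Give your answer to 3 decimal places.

P = 98/2289 ≈ 0.042813 and Q = 251/2289 ≈ 0.109655.
Under the Kimura two-parameter model, d = −½ ln(1 − 2P − Q) − ¼ ln(1 − 2Q).
1 − 2P − Q = 0.804719, giving −½ ln(0.804719) = 0.108631.
1 − 2Q = 0.78069, giving −¼ ln(0.78069) = 0.061894.
d = 0.108631 + 0.061894 = 0.170525.

0.171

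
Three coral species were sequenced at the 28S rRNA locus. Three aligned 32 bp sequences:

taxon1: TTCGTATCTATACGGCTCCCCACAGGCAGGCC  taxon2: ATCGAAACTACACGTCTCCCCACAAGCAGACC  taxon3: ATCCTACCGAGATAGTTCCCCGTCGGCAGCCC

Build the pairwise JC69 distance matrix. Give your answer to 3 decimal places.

d(taxon1,taxon2) = 0.259, d(taxon1,taxon3) = 0.520, d(taxon2,taxon3) = 0.657

taxon1–taxon2: 7/32 sites differ → p = 0.21875, d = −0.75 ln(1 − 0.291667) = 0.258631 ≈ 0.259.
taxon1–taxon3: 12/32 sites differ → p = 0.375, d = −0.75 ln(1 − 0.5) = 0.519860 ≈ 0.520.
taxon2–taxon3: 14/32 sites differ → p = 0.4375, d = −0.75 ln(1 − 0.583333) = 0.656601 ≈ 0.657.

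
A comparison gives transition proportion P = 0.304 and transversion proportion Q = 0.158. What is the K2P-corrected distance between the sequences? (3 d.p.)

Under the Kimura two-parameter model, d = −½ ln(1 − 2P − Q) − ¼ ln(1 − 2Q).
1 − 2P − Q = 0.234, giving −½ ln(0.234) = 0.726217.
1 − 2Q = 0.684, giving −¼ ln(0.684) = 0.094949.
d = 0.726217 + 0.094949 = 0.821166.

0.821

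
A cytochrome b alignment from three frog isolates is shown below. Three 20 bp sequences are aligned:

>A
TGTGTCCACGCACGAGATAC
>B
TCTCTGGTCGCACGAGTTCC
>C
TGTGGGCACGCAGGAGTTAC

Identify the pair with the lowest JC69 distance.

A–B: 7/20 differ, p = 0.350, d = 0.471.
A–C: 4/20 differ, p = 0.200, d = 0.233.
B–C: 7/20 differ, p = 0.350, d = 0.471.
The smallest distance is between A and C.

A and C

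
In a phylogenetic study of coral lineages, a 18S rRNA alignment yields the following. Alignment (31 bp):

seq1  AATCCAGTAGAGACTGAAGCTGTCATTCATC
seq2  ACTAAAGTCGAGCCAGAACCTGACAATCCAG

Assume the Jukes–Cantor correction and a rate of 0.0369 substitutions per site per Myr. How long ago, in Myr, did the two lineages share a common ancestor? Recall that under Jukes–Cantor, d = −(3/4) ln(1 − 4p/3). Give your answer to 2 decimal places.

7.38

The sequences differ at 12 of 31 sites, so p = 12/31 ≈ 0.387097.
d = −(3/4) ln(1 − 4p/3) = −0.75 ln(1 − 0.516129) = −0.75 ln(0.483871)
  = −0.75 × (-0.725937) = 0.544453 substitutions/site.
Under a molecular clock d = 2μt, so t = d/(2μ) = 0.544453 / (2 × 0.0369) = 7.38 Myr.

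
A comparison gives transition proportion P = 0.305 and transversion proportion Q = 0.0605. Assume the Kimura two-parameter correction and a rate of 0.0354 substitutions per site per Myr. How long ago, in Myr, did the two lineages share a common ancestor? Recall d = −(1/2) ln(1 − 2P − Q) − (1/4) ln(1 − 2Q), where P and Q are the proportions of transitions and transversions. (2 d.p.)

8.30

Under the Kimura two-parameter model, d = −½ ln(1 − 2P − Q) − ¼ ln(1 − 2Q).
1 − 2P − Q = 0.3295, giving −½ ln(0.3295) = 0.555089.
1 − 2Q = 0.879, giving −¼ ln(0.879) = 0.032243.
d = 0.555089 + 0.032243 = 0.587332.
Under a molecular clock d = 2μt, so t = d/(2μ) = 0.587332 / (2 × 0.0354) = 8.30 Myr.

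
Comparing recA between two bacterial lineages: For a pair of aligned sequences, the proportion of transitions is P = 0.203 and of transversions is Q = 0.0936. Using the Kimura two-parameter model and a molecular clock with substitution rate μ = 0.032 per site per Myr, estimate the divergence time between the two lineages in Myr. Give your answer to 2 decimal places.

Under the Kimura two-parameter model, d = −½ ln(1 − 2P − Q) − ¼ ln(1 − 2Q).
1 − 2P − Q = 0.5004, giving −½ ln(0.5004) = 0.346174.
1 − 2Q = 0.8128, giving −¼ ln(0.8128) = 0.051818.
d = 0.346174 + 0.051818 = 0.397992.
Under a molecular clock d = 2μt, so t = d/(2μ) = 0.397992 / (2 × 0.032) = 6.22 Myr.

6.22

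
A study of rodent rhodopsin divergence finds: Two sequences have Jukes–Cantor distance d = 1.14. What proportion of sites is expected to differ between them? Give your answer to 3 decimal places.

p = (3/4)(1 − e^(−4d/3)) = 0.75 × (1 − e^(-1.52)) = 0.75 × (1 − 0.218712) = 0.585966.

0.586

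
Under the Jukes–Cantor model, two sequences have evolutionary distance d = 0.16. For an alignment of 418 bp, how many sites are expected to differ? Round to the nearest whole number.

60

Invert JC69: p = (3/4)(1 − e^(−4d/3)) = 0.75 × (1 − e^(-0.213333)) = 0.75 × (1 − 0.807887) = 0.144085.
Expected differing sites = pL ≈ 0.144085 × 418 = 60.22753 ≈ 60.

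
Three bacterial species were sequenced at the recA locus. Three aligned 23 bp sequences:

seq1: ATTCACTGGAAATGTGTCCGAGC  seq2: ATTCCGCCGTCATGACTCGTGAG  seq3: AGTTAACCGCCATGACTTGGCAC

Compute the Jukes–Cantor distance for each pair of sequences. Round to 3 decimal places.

d(seq1,seq2) = 1.051, d(seq1,seq3) = 1.051, d(seq2,seq3) = 0.553

seq1–seq2: 13/23 sites differ → p ≈ 0.565217, d = −0.75 ln(1 − 0.753623) = 1.050669 ≈ 1.051.
seq1–seq3: 13/23 sites differ → p ≈ 0.565217, d = −0.75 ln(1 − 0.753623) = 1.050669 ≈ 1.051.
seq2–seq3: 9/23 sites differ → p ≈ 0.391304, d = −0.75 ln(1 − 0.521739) = 0.553199 ≈ 0.553.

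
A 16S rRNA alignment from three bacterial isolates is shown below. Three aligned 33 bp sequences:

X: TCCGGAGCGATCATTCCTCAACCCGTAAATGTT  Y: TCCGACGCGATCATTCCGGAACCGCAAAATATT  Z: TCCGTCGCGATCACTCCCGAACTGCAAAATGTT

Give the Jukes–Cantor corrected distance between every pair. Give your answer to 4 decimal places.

d(X,Y) = 0.2928, d(X,Z) = 0.3390, d(Y,Z) = 0.1693

X–Y: 8/33 sites differ → p ≈ 0.242424, d = −0.75 ln(1 − 0.323232) = 0.292820 ≈ 0.2928.
X–Z: 9/33 sites differ → p ≈ 0.272727, d = −0.75 ln(1 − 0.363636) = 0.338988 ≈ 0.3390.
Y–Z: 5/33 sites differ → p ≈ 0.151515, d = −0.75 ln(1 − 0.20202) = 0.169254 ≈ 0.1693.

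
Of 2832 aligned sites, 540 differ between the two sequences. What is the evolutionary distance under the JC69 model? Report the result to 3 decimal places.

p = 540/2832 ≈ 0.190678.
d = −(3/4) ln(1 − 4p/3) = −0.75 ln(1 − 0.254237) = −0.75 ln(0.745763)
  = −0.75 × (-0.293347) = 0.220010 substitutions/site.

0.220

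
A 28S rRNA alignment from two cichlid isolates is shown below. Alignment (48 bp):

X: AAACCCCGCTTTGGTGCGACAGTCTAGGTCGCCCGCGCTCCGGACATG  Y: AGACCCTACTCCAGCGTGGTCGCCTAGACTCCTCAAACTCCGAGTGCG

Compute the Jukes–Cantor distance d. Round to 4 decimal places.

0.8892

The sequences differ at 25 of 48 sites, so p = 25/48 ≈ 0.520833.
d = −(3/4) ln(1 − 4p/3) = −0.75 ln(1 − 0.694444) = −0.75 ln(0.305556)
  = −0.75 × (-1.185622) = 0.889217 substitutions/site.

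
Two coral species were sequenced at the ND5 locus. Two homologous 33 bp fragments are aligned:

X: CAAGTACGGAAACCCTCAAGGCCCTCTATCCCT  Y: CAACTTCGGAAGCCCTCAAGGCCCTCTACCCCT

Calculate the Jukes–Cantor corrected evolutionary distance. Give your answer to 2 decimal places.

The sequences differ at 4 of 33 sites (4, 6, 12, 29), so p = 4/33 ≈ 0.121212.
d = −(3/4) ln(1 − 4p/3) = −0.75 ln(1 − 0.161616) = −0.75 ln(0.838384)
  = −0.75 × (-0.176279) = 0.132209 substitutions/site.

0.13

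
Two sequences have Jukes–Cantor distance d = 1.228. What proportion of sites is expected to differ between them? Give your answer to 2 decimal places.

0.60

p = (3/4)(1 − e^(−4d/3)) = 0.75 × (1 − e^(-1.637333)) = 0.75 × (1 − 0.194498) = 0.604127.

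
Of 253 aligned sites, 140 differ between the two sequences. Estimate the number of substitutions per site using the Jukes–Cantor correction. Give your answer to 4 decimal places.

p = 140/253 ≈ 0.55336.
d = −(3/4) ln(1 − 4p/3) = −0.75 ln(1 − 0.737813) = −0.75 ln(0.262187)
  = −0.75 × (-1.338697) = 1.004023 substitutions/site.

1.0040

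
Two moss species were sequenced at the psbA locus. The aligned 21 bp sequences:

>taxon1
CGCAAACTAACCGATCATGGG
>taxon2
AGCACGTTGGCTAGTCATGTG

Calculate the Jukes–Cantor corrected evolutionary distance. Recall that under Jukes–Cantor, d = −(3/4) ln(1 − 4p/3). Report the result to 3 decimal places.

0.756

The sequences differ at 10 of 21 sites (1, 5, 6, 7, 9, 10, 12, 13, 14, 20), so p = 10/21 ≈ 0.47619.
d = −(3/4) ln(1 − 4p/3) = −0.75 ln(1 − 0.63492) = −0.75 ln(0.36508)
  = −0.75 × (-1.007639) = 0.755729 substitutions/site.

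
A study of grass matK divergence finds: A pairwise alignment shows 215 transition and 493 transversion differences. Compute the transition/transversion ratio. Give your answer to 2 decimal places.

R = 215/493 = 0.436105… ≈ 0.44 (to 2 d.p.).

0.44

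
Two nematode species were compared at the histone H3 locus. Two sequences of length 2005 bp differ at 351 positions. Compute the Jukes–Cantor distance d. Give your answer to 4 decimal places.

0.1994

p = 351/2005 ≈ 0.175062.
d = −(3/4) ln(1 − 4p/3) = −0.75 ln(1 − 0.233416) = −0.75 ln(0.766584)
  = −0.75 × (-0.265811) = 0.199358 substitutions/site.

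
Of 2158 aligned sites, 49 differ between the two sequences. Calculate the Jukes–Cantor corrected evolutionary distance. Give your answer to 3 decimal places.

0.023

p = 49/2158 ≈ 0.022706.
d = −(3/4) ln(1 − 4p/3) = −0.75 ln(1 − 0.030275) = −0.75 ln(0.969725)
  = −0.75 × (-0.030743) = 0.023057 substitutions/site.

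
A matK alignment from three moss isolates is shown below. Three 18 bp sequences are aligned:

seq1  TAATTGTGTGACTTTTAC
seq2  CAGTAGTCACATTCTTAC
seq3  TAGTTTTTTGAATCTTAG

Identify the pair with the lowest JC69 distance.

seq1 and seq3

seq1–seq2: 8/18 differ, p = 0.444, d = 0.673.
seq1–seq3: 6/18 differ, p = 0.333, d = 0.441.
seq2–seq3: 8/18 differ, p = 0.444, d = 0.673.
The smallest distance is between seq1 and seq3.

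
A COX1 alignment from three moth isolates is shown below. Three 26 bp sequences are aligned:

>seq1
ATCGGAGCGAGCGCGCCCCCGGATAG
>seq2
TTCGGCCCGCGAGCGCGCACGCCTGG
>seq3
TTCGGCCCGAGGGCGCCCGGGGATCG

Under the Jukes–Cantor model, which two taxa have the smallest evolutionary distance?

seq1 and seq3

seq1–seq2: 10/26 differ, p = 0.385, d = 0.539.
seq1–seq3: 7/26 differ, p = 0.269, d = 0.334.
seq2–seq3: 8/26 differ, p = 0.308, d = 0.396.
The smallest distance is between seq1 and seq3.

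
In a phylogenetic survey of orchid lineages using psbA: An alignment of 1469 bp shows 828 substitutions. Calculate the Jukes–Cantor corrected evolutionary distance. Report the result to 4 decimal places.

p = 828/1469 ≈ 0.563649.
d = −(3/4) ln(1 − 4p/3) = −0.75 ln(1 − 0.751532) = −0.75 ln(0.248468)
  = −0.75 × (-1.392441) = 1.044331 substitutions/site.

1.0443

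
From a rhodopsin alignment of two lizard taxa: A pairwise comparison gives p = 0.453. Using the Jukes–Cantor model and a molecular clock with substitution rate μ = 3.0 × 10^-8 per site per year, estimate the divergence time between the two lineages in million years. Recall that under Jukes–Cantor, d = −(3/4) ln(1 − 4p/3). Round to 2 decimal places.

d = −(3/4) ln(1 − 4p/3) = −0.75 ln(1 − 0.604) = −0.75 ln(0.396)
  = −0.75 × (-0.926341) = 0.694756 substitutions/site.
Under a molecular clock d = 2μt, so t = d/(2μ) = 0.694756 / (2 × 3.0 × 10^-8) = 11.58 million years.

11.58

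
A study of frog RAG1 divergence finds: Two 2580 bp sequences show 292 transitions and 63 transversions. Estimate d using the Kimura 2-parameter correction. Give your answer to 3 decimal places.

P = 292/2580 ≈ 0.113178 and Q = 63/2580 ≈ 0.024419.
Under the Kimura two-parameter model, d = −½ ln(1 − 2P − Q) − ¼ ln(1 − 2Q).
1 − 2P − Q = 0.749225, giving −½ ln(0.749225) = 0.144358.
1 − 2Q = 0.951162, giving −¼ ln(0.951162) = 0.012518.
d = 0.144358 + 0.012518 = 0.156876.

0.157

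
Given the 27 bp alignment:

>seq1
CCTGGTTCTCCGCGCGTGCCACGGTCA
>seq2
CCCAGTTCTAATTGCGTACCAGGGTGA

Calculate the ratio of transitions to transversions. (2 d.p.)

0.80

Transitions are A↔G and C↔T; transversions are all other mismatches.
Transitions: 4. Transversions: 5.
R = 4/5 = 0.80.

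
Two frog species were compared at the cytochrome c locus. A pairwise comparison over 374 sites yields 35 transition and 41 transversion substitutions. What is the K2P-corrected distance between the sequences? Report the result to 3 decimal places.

P = 35/374 ≈ 0.093583 and Q = 41/374 ≈ 0.109626.
Under the Kimura two-parameter model, d = −½ ln(1 − 2P − Q) − ¼ ln(1 − 2Q).
1 − 2P − Q = 0.703208, giving −½ ln(0.703208) = 0.176051.
1 − 2Q = 0.780748, giving −¼ ln(0.780748) = 0.061876.
d = 0.176051 + 0.061876 = 0.237927.

0.238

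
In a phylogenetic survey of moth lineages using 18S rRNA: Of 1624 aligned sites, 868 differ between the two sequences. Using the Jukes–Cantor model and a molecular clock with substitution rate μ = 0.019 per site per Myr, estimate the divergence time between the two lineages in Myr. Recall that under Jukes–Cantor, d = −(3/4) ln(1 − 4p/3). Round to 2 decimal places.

p = 868/1624 ≈ 0.534483.
d = −(3/4) ln(1 − 4p/3) = −0.75 ln(1 − 0.712644) = −0.75 ln(0.287356)
  = −0.75 × (-1.247033) = 0.935275 substitutions/site.
Under a molecular clock d = 2μt, so t = d/(2μ) = 0.935275 / (2 × 0.019) = 24.61 Myr.

24.61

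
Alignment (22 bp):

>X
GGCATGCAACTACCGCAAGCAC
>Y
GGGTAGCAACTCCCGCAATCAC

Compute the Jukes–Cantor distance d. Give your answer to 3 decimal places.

0.271

The sequences differ at 5 of 22 sites (3, 4, 5, 12, 19), so p = 5/22 ≈ 0.227273.
d = −(3/4) ln(1 − 4p/3) = −0.75 ln(1 − 0.303031) = −0.75 ln(0.696969)
  = −0.75 × (-0.361014) = 0.270761 substitutions/site.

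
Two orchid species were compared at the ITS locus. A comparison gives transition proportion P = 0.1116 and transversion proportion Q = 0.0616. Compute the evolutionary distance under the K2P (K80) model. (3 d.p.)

0.200

Under the Kimura two-parameter model, d = −½ ln(1 − 2P − Q) − ¼ ln(1 − 2Q).
1 − 2P − Q = 0.7152, giving −½ ln(0.7152) = 0.167597.
1 − 2Q = 0.8768, giving −¼ ln(0.8768) = 0.032869.
d = 0.167597 + 0.032869 = 0.200466.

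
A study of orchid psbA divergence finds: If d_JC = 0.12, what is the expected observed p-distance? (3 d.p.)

0.111

p = (3/4)(1 − e^(−4d/3)) = 0.75 × (1 − e^(-0.16)) = 0.75 × (1 − 0.852144) = 0.110892.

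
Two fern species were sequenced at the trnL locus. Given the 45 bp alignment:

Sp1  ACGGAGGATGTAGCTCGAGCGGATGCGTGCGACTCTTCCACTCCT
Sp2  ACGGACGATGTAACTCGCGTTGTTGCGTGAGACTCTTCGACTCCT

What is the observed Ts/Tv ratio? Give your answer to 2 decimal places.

Transitions are A↔G and C↔T; transversions are all other mismatches.
Transitions: 2. Transversions: 6.
R = 2/6 = 0.333333… ≈ 0.33 (to 2 d.p.).

0.33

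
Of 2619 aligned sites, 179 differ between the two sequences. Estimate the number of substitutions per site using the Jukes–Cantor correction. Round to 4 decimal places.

0.0717

p = 179/2619 ≈ 0.068347.
d = −(3/4) ln(1 − 4p/3) = −0.75 ln(1 − 0.091129) = −0.75 ln(0.908871)
  = −0.75 × (-0.095552) = 0.071664 substitutions/site.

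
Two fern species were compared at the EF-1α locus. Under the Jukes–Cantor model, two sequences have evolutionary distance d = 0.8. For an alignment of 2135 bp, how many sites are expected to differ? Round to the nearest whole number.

Invert JC69: p = (3/4)(1 − e^(−4d/3)) = 0.75 × (1 − e^(-1.066667)) = 0.75 × (1 − 0.344154) = 0.491885.
Expected differing sites = pL ≈ 0.491885 × 2135 = 1050.174475 ≈ 1050.

1050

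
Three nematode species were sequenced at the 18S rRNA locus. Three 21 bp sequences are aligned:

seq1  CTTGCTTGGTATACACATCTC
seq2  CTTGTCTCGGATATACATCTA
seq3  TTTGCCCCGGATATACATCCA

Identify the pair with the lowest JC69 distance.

seq2 and seq3

seq1–seq2: 6/21 differ, p = 0.286, d = 0.360.
seq1–seq3: 8/21 differ, p = 0.381, d = 0.532.
seq2–seq3: 4/21 differ, p = 0.190, d = 0.220.
The smallest distance is between seq2 and seq3.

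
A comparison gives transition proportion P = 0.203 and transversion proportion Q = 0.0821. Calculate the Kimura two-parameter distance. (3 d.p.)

0.380

Under the Kimura two-parameter model, d = −½ ln(1 − 2P − Q) − ¼ ln(1 − 2Q).
1 − 2P − Q = 0.5119, giving −½ ln(0.5119) = 0.334813.
1 − 2Q = 0.8358, giving −¼ ln(0.8358) = 0.044841.
d = 0.334813 + 0.044841 = 0.379654.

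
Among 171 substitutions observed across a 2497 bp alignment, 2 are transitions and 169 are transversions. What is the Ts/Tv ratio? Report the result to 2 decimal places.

R = 2/169 = 0.011834… ≈ 0.01 (to 2 d.p.).

0.01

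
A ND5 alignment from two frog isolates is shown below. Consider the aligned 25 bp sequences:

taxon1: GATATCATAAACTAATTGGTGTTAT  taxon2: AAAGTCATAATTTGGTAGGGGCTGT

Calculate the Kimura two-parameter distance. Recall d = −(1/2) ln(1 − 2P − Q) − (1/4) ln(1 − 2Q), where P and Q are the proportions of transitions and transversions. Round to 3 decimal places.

Of 25 sites, 7 differences are transitions and 4 are transversions, so P = 7/25 = 0.28 and Q = 4/25 = 0.16.
Under the Kimura two-parameter model, d = −½ ln(1 − 2P − Q) − ¼ ln(1 − 2Q).
1 − 2P − Q = 0.28, giving −½ ln(0.28) = 0.636483.
1 − 2Q = 0.68, giving −¼ ln(0.68) = 0.096416.
d = 0.636483 + 0.096416 = 0.732899.

0.733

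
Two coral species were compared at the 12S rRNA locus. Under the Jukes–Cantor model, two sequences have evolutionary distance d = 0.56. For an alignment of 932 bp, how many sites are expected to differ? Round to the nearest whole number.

Invert JC69: p = (3/4)(1 − e^(−4d/3)) = 0.75 × (1 − e^(-0.746667)) = 0.75 × (1 − 0.473944) = 0.394542.
Expected differing sites = pL ≈ 0.394542 × 932 = 367.713144 ≈ 368.

368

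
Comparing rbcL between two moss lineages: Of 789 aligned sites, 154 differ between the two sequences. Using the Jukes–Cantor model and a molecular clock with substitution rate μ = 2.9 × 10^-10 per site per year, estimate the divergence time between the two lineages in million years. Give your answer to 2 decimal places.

389.79

p = 154/789 ≈ 0.195184.
d = −(3/4) ln(1 − 4p/3) = −0.75 ln(1 − 0.260245) = −0.75 ln(0.739755)
  = −0.75 × (-0.301436) = 0.226077 substitutions/site.
Under a molecular clock d = 2μt, so t = d/(2μ) = 0.226077 / (2 × 2.9 × 10^-10) = 389.79 million years.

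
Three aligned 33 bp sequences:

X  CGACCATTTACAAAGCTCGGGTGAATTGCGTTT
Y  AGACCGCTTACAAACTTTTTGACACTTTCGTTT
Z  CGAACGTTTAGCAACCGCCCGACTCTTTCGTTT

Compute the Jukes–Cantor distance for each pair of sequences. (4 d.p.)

X–Y: 12/33 sites differ → p ≈ 0.363636, d = −0.75 ln(1 − 0.484848) = 0.497470 ≈ 0.4975.
X–Z: 13/33 sites differ → p ≈ 0.393939, d = −0.75 ln(1 − 0.525252) = 0.558728 ≈ 0.5587.
Y–Z: 11/33 sites differ → p ≈ 0.333333, d = −0.75 ln(1 − 0.444444) = 0.440839 ≈ 0.4408.

d(X,Y) = 0.4975, d(X,Z) = 0.5587, d(Y,Z) = 0.4408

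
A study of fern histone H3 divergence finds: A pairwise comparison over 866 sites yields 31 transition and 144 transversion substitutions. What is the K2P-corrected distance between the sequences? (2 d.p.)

P = 31/866 ≈ 0.035797 and Q = 144/866 ≈ 0.166282.
Under the Kimura two-parameter model, d = −½ ln(1 − 2P − Q) − ¼ ln(1 − 2Q).
1 − 2P − Q = 0.762124, giving −½ ln(0.762124) = 0.135823.
1 − 2Q = 0.667436, giving −¼ ln(0.667436) = 0.101078.
d = 0.135823 + 0.101078 = 0.236901.

0.24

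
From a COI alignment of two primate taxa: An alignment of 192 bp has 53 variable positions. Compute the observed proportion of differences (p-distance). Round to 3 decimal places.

0.276

p = 53/192 = 0.276041… ≈ 0.276 (to 3 d.p.).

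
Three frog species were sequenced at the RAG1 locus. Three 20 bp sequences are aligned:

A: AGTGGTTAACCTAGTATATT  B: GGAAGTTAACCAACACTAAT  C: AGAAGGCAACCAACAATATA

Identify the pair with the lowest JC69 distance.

A–B: 8/20 differ, p = 0.400, d = 0.572.
A–C: 8/20 differ, p = 0.400, d = 0.572.
B–C: 6/20 differ, p = 0.300, d = 0.383.
The smallest distance is between B and C.

B and C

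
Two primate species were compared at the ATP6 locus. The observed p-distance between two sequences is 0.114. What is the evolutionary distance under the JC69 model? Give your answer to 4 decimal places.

0.1237

d = −(3/4) ln(1 − 4p/3) = −0.75 ln(1 − 0.152) = −0.75 ln(0.848)
  = −0.75 × (-0.164875) = 0.123656 substitutions/site.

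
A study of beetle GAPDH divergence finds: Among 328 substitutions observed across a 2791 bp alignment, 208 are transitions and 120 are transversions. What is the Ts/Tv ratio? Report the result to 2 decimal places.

R = 208/120 = 1.733333… ≈ 1.73 (to 2 d.p.).

1.73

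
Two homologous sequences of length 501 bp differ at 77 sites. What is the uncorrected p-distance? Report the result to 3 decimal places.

p = 77/501 = 0.153692… ≈ 0.154 (to 3 d.p.).

0.154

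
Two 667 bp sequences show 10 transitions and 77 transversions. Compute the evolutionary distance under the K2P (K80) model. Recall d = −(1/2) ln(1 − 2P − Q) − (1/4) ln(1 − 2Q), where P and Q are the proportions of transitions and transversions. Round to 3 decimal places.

P = 10/667 ≈ 0.014993 and Q = 77/667 ≈ 0.115442.
Under the Kimura two-parameter model, d = −½ ln(1 − 2P − Q) − ¼ ln(1 − 2Q).
1 − 2P − Q = 0.854572, giving −½ ln(0.854572) = 0.078577.
1 − 2Q = 0.769116, giving −¼ ln(0.769116) = 0.065628.
d = 0.078577 + 0.065628 = 0.144205.

0.144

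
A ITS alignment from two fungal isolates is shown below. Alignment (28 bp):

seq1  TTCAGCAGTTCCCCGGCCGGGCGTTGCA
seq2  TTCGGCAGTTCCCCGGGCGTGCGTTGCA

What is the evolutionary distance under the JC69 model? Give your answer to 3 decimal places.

The sequences differ at 3 of 28 sites (4, 17, 20), so p = 3/28 ≈ 0.107143.
d = −(3/4) ln(1 − 4p/3) = −0.75 ln(1 − 0.142857) = −0.75 ln(0.857143)
  = −0.75 × (-0.154151) = 0.115613 substitutions/site.

0.116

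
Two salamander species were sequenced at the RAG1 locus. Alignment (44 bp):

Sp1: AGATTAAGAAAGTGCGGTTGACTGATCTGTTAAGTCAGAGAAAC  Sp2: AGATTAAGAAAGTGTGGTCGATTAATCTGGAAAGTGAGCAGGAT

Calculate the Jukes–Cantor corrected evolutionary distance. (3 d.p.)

The sequences differ at 12 of 44 sites, so p = 12/44 ≈ 0.272727.
d = −(3/4) ln(1 − 4p/3) = −0.75 ln(1 − 0.363636) = −0.75 ln(0.636364)
  = −0.75 × (-0.451985) = 0.338989 substitutions/site.

0.339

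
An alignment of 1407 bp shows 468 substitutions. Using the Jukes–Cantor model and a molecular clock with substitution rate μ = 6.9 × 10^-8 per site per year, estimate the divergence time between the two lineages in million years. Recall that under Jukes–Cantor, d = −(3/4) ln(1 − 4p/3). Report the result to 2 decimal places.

3.19

p = 468/1407 ≈ 0.332623.
d = −(3/4) ln(1 − 4p/3) = −0.75 ln(1 − 0.443497) = −0.75 ln(0.556503)
  = −0.75 × (-0.586083) = 0.439562 substitutions/site.
Under a molecular clock d = 2μt, so t = d/(2μ) = 0.439562 / (2 × 6.9 × 10^-8) = 3.19 million years.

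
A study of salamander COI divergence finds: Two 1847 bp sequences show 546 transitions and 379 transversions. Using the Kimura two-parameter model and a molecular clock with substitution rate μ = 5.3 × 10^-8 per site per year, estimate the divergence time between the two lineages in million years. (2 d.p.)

8.75

P = 546/1847 ≈ 0.295615 and Q = 379/1847 ≈ 0.205198.
Under the Kimura two-parameter model, d = −½ ln(1 − 2P − Q) − ¼ ln(1 − 2Q).
1 − 2P − Q = 0.203572, giving −½ ln(0.203572) = 0.795868.
1 − 2Q = 0.589604, giving −¼ ln(0.589604) = 0.132076.
d = 0.795868 + 0.132076 = 0.927944.
Under a molecular clock d = 2μt, so t = d/(2μ) = 0.927944 / (2 × 5.3 × 10^-8) = 8.75 million years.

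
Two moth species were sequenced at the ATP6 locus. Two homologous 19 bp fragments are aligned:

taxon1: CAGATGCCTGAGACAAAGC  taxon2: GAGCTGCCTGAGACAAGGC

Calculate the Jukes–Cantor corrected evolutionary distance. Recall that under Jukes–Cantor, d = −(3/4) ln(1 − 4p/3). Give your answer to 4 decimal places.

0.1773

The sequences differ at 3 of 19 sites (1, 4, 17), so p = 3/19 ≈ 0.157895.
d = −(3/4) ln(1 − 4p/3) = −0.75 ln(1 − 0.210527) = −0.75 ln(0.789473)
  = −0.75 × (-0.236390) = 0.177293 substitutions/site.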